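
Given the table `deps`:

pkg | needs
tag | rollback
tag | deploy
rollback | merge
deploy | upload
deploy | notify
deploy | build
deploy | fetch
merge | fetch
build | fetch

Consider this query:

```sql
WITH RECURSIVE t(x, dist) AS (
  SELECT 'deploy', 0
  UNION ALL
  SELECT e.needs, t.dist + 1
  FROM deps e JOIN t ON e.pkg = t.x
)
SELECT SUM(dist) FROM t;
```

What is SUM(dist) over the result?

6

Base: (deploy, dist=0).
Iteration 1: edges from {deploy} -> (build, dist=1), (fetch, dist=1), (notify, dist=1), (upload, dist=1).
Iteration 2: edges from {build,fetch,notify,upload} -> (fetch, dist=2).
Iteration 3: no outgoing edges from {fetch}; recursion stops.
SUM(dist) = 0 + 1 + 1 + 1 + 1 + 2 = 6.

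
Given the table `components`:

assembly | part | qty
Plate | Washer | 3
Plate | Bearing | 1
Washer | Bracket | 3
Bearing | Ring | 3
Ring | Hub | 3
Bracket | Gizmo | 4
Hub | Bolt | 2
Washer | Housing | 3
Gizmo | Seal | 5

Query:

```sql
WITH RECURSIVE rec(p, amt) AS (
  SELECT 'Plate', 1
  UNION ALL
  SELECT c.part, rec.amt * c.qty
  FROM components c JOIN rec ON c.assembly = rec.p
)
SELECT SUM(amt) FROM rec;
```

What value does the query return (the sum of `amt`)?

269

Base: (Plate, amt=1).
Iteration 1: components of {Plate} -> Bearing = 1*1 = 1, Washer = 1*3 = 3.
Iteration 2: components of {Bearing,Washer} -> Bracket = 3*3 = 9, Housing = 3*3 = 9, Ring = 1*3 = 3.
Iteration 3: components of {Bracket,Housing,Ring} -> Gizmo = 9*4 = 36, Hub = 3*3 = 9.
Iteration 4: components of {Gizmo,Hub} -> Bolt = 9*2 = 18, Seal = 36*5 = 180.
Iteration 5: no further components; recursion stops.
SUM(amt) = 1 + 3 + 1 + 9 + 9 + 3 + 36 + 9 + 180 + 18 = 269.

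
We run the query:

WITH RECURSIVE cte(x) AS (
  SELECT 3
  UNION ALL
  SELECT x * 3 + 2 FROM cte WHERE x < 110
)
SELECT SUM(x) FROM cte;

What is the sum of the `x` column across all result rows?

479

Base: x=3.
Iteration 1: 3 < 110 holds -> x = 3 * 3 + 2 = 11.
Iteration 2: 11 < 110 holds -> x = 11 * 3 + 2 = 35.
Iteration 3: 35 < 110 holds -> x = 35 * 3 + 2 = 107.
Iteration 4: 107 < 110 holds -> x = 107 * 3 + 2 = 323.
Iteration 5: 323 < 110 fails; recursion stops.
SUM(x) = 3 + 11 + 35 + 107 + 323 = 479.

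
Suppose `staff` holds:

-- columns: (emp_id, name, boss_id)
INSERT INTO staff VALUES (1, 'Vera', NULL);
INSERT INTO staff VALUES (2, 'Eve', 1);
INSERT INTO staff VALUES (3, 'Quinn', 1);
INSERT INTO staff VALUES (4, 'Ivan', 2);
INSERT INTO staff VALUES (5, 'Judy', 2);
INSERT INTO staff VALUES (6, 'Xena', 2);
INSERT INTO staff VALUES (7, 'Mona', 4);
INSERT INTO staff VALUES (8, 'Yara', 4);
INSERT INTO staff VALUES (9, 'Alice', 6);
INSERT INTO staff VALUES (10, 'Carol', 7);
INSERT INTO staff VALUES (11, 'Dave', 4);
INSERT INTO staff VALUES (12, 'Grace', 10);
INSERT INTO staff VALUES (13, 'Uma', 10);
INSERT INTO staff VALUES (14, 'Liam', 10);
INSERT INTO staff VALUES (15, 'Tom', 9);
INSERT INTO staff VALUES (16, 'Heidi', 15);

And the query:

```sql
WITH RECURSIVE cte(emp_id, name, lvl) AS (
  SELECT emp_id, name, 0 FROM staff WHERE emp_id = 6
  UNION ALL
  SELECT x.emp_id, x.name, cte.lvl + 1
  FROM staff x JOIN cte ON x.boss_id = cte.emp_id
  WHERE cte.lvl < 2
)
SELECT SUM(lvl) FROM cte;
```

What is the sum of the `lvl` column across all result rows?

Base: emp_id=6 (Xena) at lvl 0.
Iteration 1: rows with boss_id in {6} -> Alice (id 9, lvl 1).
Iteration 2: rows with boss_id in {9} -> Tom (id 15, lvl 2).
Iteration 3: lvl < 2 fails for all current rows; recursion stops.
SUM(lvl) = 0 + 1 + 2 = 3.

3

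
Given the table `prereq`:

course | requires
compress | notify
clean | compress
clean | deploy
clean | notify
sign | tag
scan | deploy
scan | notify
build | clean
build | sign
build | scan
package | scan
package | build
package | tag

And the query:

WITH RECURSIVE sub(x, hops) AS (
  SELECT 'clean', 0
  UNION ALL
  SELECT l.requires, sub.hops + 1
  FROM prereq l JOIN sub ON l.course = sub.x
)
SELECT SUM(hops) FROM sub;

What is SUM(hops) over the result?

Base: (clean, hops=0).
Iteration 1: edges from {clean} -> (compress, hops=1), (deploy, hops=1), (notify, hops=1).
Iteration 2: edges from {compress,deploy,notify} -> (notify, hops=2).
Iteration 3: no outgoing edges from {notify}; recursion stops.
SUM(hops) = 0 + 1 + 1 + 1 + 2 = 5.

5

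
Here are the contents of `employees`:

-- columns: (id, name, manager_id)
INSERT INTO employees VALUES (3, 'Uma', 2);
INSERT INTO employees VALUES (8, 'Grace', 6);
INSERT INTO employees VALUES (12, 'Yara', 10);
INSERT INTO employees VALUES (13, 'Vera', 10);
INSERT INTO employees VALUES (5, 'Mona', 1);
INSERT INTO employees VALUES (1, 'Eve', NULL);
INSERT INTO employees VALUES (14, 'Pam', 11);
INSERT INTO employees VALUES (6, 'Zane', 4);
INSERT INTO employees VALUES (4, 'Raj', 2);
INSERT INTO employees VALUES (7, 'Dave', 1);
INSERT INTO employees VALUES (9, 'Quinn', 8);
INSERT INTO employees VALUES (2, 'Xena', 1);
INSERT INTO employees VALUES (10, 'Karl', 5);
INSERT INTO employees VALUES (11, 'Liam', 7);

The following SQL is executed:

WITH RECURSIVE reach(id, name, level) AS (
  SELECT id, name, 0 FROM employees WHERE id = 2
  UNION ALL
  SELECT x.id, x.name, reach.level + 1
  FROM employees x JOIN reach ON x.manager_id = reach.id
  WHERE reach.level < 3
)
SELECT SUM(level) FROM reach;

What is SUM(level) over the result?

Base: id=2 (Xena) at level 0.
Iteration 1: rows with manager_id in {2} -> Uma (id 3, level 1), Raj (id 4, level 1).
Iteration 2: rows with manager_id in {3,4} -> Zane (id 6, level 2).
Iteration 3: rows with manager_id in {6} -> Grace (id 8, level 3).
Iteration 4: level < 3 fails for all current rows; recursion stops.
SUM(level) = 0 + 1 + 1 + 2 + 3 = 7.

7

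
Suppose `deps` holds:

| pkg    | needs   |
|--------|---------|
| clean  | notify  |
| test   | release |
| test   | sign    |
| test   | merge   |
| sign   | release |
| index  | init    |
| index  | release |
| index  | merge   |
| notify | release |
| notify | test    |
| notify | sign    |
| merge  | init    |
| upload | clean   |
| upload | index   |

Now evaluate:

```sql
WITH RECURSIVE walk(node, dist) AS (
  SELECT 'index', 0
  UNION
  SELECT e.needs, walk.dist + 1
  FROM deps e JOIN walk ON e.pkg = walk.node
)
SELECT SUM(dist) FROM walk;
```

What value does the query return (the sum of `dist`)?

Base: (index, dist=0).
Iteration 1: edges from {index} -> (init, dist=1), (merge, dist=1), (release, dist=1).
Iteration 2: edges from {init,merge,release} -> (init, dist=2).
Iteration 3: no outgoing edges from {init}; recursion stops.
SUM(dist) = 0 + 1 + 1 + 1 + 2 = 5.

5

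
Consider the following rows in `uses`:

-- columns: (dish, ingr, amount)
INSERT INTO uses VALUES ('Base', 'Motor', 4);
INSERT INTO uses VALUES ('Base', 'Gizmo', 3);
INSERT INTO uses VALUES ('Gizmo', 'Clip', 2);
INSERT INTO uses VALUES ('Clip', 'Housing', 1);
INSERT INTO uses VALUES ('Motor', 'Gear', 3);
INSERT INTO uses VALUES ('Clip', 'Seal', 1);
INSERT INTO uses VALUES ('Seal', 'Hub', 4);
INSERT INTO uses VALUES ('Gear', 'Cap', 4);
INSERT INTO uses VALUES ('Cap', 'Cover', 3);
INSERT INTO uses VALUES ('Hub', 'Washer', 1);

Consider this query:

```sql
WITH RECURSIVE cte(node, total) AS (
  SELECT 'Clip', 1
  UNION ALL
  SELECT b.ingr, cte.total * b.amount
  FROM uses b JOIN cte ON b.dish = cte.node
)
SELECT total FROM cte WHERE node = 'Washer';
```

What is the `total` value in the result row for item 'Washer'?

Base: (Clip, total=1).
Iteration 1: components of {Clip} -> Housing = 1*1 = 1, Seal = 1*1 = 1.
Iteration 2: components of {Housing,Seal} -> Hub = 1*4 = 4.
Iteration 3: components of {Hub} -> Washer = 4*1 = 4.
Iteration 4: no further components; recursion stops.

4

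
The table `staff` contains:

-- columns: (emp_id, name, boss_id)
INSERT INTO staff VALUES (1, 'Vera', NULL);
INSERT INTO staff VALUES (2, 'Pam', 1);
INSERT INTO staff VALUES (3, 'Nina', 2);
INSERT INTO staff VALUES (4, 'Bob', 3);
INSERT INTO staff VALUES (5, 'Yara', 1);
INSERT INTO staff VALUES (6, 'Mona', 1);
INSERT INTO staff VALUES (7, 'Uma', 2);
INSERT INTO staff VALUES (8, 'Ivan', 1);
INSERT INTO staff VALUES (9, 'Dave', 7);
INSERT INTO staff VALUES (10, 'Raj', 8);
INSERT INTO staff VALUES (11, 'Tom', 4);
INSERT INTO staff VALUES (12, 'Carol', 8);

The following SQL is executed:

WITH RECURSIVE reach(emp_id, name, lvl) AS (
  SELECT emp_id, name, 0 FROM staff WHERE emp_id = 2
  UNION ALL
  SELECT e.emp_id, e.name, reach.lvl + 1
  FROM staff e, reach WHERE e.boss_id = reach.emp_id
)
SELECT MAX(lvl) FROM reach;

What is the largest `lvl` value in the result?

Base: emp_id=2 (Pam) at lvl 0.
Iteration 1: rows with boss_id in {2} -> Nina (id 3, lvl 1), Uma (id 7, lvl 1).
Iteration 2: rows with boss_id in {3,7} -> Bob (id 4, lvl 2), Dave (id 9, lvl 2).
Iteration 3: rows with boss_id in {4,9} -> Tom (id 11, lvl 3).
Iteration 4: no rows with boss_id in {11}; recursion stops.
lvl values: 0, 1, 1, 2, 2, 3; the maximum is 3.

3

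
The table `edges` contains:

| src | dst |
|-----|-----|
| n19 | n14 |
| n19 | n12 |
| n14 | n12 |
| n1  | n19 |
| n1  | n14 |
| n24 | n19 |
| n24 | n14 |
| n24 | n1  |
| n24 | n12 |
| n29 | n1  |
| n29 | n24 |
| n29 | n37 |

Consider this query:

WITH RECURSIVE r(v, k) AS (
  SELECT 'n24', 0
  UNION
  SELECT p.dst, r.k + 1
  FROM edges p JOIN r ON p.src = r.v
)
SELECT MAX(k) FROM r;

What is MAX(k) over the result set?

Base: (n24, k=0).
Iteration 1: edges from {n24} -> (n1, k=1), (n12, k=1), (n14, k=1), (n19, k=1).
Iteration 2: edges from {n1,n12,n14,n19} -> (n12, k=2), (n14, k=2), (n19, k=2). [UNION drops 2 duplicate row(s)]
Iteration 3: edges from {n12,n14,n19} -> (n12, k=3), (n14, k=3). [UNION drops 1 duplicate row(s)]
Iteration 4: edges from {n12,n14} -> (n12, k=4).
Iteration 5: no outgoing edges from {n12}; recursion stops.
k values: 0, 1, 1, 1, 1, 2, 2, 2, 3, 3, 4; the maximum is 4.

4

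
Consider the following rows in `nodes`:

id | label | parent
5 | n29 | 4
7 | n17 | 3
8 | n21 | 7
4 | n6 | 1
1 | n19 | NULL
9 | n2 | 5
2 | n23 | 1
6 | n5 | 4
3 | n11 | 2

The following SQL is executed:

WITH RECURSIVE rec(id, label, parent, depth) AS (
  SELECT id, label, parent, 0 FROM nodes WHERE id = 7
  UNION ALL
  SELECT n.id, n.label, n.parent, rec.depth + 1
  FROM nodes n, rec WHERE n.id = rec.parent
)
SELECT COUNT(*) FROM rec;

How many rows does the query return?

Base: id=7 (n17), parent=3, depth 0.
Iteration 1: join on id=3 -> n11 (id 3, parent=2, depth 1).
Iteration 2: join on id=2 -> n23 (id 2, parent=1, depth 2).
Iteration 3: join on id=1 -> n19 (id 1, parent=NULL, depth 3).
Iteration 4: parent is NULL; no match; recursion stops.
Total rows emitted: 4.

4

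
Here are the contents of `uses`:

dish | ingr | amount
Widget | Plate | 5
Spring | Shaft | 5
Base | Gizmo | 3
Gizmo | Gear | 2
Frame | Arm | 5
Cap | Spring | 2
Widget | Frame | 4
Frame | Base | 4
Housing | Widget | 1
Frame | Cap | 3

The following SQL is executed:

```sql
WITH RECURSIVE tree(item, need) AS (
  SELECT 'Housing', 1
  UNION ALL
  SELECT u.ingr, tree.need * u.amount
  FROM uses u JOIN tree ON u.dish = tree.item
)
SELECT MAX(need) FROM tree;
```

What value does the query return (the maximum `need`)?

Base: (Housing, need=1).
Iteration 1: components of {Housing} -> Widget = 1*1 = 1.
Iteration 2: components of {Widget} -> Frame = 1*4 = 4, Plate = 1*5 = 5.
Iteration 3: components of {Frame,Plate} -> Arm = 4*5 = 20, Base = 4*4 = 16, Cap = 4*3 = 12.
Iteration 4: components of {Arm,Base,Cap} -> Gizmo = 16*3 = 48, Spring = 12*2 = 24.
Iteration 5: components of {Gizmo,Spring} -> Gear = 48*2 = 96, Shaft = 24*5 = 120.
Iteration 6: no further components; recursion stops.
need values: 1, 1, 4, 5, 16, 12, 20, 48, 24, 96, 120; the maximum is 120.

120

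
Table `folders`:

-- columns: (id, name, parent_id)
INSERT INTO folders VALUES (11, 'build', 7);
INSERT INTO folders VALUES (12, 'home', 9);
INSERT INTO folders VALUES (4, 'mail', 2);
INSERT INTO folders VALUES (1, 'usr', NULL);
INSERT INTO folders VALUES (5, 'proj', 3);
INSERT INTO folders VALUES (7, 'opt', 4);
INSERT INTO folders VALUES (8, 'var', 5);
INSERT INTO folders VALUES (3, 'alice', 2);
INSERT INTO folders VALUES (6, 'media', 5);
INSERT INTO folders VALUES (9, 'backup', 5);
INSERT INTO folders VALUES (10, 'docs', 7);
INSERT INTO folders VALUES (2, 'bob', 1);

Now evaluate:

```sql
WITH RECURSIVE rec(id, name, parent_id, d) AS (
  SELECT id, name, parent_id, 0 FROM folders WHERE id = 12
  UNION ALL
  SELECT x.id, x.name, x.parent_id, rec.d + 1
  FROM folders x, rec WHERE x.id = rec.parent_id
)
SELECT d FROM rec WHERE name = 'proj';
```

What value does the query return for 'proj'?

Base: id=12 (home), parent_id=9, d 0.
Iteration 1: join on id=9 -> backup (id 9, parent_id=5, d 1).
Iteration 2: join on id=5 -> proj (id 5, parent_id=3, d 2).
Iteration 3: join on id=3 -> alice (id 3, parent_id=2, d 3).
Iteration 4: join on id=2 -> bob (id 2, parent_id=1, d 4).
Iteration 5: join on id=1 -> usr (id 1, parent_id=NULL, d 5).
Iteration 6: parent_id is NULL; no match; recursion stops.

2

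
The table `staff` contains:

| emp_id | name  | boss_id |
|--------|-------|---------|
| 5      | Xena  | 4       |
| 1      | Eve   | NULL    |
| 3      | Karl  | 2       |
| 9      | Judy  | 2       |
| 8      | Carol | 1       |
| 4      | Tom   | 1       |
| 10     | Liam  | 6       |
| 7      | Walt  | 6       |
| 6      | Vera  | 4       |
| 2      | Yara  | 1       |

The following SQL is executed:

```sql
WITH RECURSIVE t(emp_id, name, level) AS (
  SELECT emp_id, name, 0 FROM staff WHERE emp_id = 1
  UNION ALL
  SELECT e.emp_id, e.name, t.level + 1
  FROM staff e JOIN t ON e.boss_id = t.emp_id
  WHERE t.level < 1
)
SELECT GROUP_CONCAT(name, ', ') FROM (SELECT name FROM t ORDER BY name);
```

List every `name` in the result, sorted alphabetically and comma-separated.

Carol, Eve, Tom, Yara

Base: emp_id=1 (Eve) at level 0.
Iteration 1: rows with boss_id in {1} -> Yara (id 2, level 1), Tom (id 4, level 1), Carol (id 8, level 1).
Iteration 2: level < 1 fails for all current rows; recursion stops.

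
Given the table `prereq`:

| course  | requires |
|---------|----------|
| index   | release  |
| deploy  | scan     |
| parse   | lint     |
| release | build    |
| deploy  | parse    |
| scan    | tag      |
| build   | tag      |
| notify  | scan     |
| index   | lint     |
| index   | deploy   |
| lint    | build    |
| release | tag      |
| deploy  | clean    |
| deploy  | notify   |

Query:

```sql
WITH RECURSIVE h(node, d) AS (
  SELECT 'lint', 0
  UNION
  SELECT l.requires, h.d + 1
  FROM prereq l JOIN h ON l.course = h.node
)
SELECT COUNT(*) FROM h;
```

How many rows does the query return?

Base: (lint, d=0).
Iteration 1: edges from {lint} -> (build, d=1).
Iteration 2: edges from {build} -> (tag, d=2).
Iteration 3: no outgoing edges from {tag}; recursion stops.
Total rows emitted: 3.

3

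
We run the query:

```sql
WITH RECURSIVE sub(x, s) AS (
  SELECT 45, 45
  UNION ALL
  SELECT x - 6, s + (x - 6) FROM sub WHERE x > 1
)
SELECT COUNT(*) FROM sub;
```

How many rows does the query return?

9

Base: x=45, s=45.
Iteration 1: 45 > 1 holds -> x = 45 - 6 = 39, s = 45 + 39 = 84.
Iteration 2: 39 > 1 holds -> x = 39 - 6 = 33, s = 84 + 33 = 117.
Iteration 3: 33 > 1 holds -> x = 33 - 6 = 27, s = 117 + 27 = 144.
Iteration 4: 27 > 1 holds -> x = 27 - 6 = 21, s = 144 + 21 = 165.
Iteration 5: 21 > 1 holds -> x = 21 - 6 = 15, s = 165 + 15 = 180.
Iteration 6: 15 > 1 holds -> x = 15 - 6 = 9, s = 180 + 9 = 189.
Iteration 7: 9 > 1 holds -> x = 9 - 6 = 3, s = 189 + 3 = 192.
Iteration 8: 3 > 1 holds -> x = 3 - 6 = -3, s = 192 + -3 = 189.
Iteration 9: -3 > 1 fails; recursion stops.
Total rows emitted: 9.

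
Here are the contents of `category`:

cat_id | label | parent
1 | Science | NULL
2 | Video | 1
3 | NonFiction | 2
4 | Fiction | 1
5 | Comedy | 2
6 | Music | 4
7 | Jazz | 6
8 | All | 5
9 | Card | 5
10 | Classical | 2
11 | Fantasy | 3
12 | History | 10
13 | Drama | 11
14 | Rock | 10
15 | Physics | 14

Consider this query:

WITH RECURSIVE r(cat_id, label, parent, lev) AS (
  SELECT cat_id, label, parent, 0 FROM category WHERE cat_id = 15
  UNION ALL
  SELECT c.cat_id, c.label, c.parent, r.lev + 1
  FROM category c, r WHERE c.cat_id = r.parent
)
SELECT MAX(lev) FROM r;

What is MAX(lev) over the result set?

Base: cat_id=15 (Physics), parent=14, lev 0.
Iteration 1: join on cat_id=14 -> Rock (id 14, parent=10, lev 1).
Iteration 2: join on cat_id=10 -> Classical (id 10, parent=2, lev 2).
Iteration 3: join on cat_id=2 -> Video (id 2, parent=1, lev 3).
Iteration 4: join on cat_id=1 -> Science (id 1, parent=NULL, lev 4).
Iteration 5: parent is NULL; no match; recursion stops.
lev values: 0, 1, 2, 3, 4; the maximum is 4.

4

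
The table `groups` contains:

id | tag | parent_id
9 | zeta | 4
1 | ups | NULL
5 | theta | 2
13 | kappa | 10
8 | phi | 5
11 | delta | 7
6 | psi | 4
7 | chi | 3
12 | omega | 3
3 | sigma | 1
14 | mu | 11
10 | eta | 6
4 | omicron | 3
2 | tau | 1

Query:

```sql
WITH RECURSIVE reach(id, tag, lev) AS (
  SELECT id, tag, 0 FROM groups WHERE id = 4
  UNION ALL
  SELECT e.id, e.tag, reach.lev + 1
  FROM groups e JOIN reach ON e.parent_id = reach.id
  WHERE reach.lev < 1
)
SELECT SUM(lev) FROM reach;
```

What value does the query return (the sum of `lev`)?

2

Base: id=4 (omicron) at lev 0.
Iteration 1: rows with parent_id in {4} -> psi (id 6, lev 1), zeta (id 9, lev 1).
Iteration 2: lev < 1 fails for all current rows; recursion stops.
SUM(lev) = 0 + 1 + 1 = 2.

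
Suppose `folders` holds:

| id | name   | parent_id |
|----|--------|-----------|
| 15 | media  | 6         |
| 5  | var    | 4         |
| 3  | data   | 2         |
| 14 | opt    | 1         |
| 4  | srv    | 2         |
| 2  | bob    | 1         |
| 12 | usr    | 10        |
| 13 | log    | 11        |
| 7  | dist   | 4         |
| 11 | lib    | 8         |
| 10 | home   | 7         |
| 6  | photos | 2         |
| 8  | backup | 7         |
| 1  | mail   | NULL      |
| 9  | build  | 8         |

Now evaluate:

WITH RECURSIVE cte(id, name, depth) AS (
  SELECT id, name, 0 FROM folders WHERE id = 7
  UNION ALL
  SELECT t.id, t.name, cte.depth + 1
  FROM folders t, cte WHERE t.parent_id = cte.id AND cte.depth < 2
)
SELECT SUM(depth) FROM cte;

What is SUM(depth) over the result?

8

Base: id=7 (dist) at depth 0.
Iteration 1: rows with parent_id in {7} -> backup (id 8, depth 1), home (id 10, depth 1).
Iteration 2: rows with parent_id in {8,10} -> build (id 9, depth 2), lib (id 11, depth 2), usr (id 12, depth 2).
Iteration 3: depth < 2 fails for all current rows; recursion stops.
SUM(depth) = 0 + 1 + 1 + 2 + 2 + 2 = 8.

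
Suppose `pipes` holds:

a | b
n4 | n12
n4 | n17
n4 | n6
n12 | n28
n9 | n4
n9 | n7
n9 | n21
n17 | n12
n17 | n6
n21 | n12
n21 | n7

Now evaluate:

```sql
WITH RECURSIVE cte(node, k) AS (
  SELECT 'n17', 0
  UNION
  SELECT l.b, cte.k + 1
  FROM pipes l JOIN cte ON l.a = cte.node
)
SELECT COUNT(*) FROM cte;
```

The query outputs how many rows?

4

Base: (n17, k=0).
Iteration 1: edges from {n17} -> (n12, k=1), (n6, k=1).
Iteration 2: edges from {n12,n6} -> (n28, k=2).
Iteration 3: no outgoing edges from {n28}; recursion stops.
Total rows emitted: 4.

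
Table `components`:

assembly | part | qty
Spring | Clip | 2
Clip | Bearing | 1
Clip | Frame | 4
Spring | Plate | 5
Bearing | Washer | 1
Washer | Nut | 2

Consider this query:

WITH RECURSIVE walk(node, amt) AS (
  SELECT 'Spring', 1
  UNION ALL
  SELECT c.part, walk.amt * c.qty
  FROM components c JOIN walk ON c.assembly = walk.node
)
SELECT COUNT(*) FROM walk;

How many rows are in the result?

Base: (Spring, amt=1).
Iteration 1: components of {Spring} -> Clip = 1*2 = 2, Plate = 1*5 = 5.
Iteration 2: components of {Clip,Plate} -> Bearing = 2*1 = 2, Frame = 2*4 = 8.
Iteration 3: components of {Bearing,Frame} -> Washer = 2*1 = 2.
Iteration 4: components of {Washer} -> Nut = 2*2 = 4.
Iteration 5: no further components; recursion stops.
Total rows emitted: 7.

7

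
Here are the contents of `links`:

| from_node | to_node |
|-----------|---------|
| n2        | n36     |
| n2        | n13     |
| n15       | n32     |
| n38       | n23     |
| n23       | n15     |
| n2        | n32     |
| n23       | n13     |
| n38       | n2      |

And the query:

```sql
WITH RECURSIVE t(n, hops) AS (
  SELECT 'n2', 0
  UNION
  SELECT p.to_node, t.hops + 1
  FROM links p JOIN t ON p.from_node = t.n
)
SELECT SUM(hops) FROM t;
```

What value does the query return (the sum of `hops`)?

3

Base: (n2, hops=0).
Iteration 1: edges from {n2} -> (n13, hops=1), (n32, hops=1), (n36, hops=1).
Iteration 2: no outgoing edges from {n13,n32,n36}; recursion stops.
SUM(hops) = 0 + 1 + 1 + 1 = 3.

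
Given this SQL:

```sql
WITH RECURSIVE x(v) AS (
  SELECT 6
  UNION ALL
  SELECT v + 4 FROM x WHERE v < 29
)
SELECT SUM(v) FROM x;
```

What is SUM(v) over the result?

Base: v=6.
Iteration 1: 6 < 29 holds -> v = 6 + 4 = 10.
Iteration 2: 10 < 29 holds -> v = 10 + 4 = 14.
Iteration 3: 14 < 29 holds -> v = 14 + 4 = 18.
Iteration 4: 18 < 29 holds -> v = 18 + 4 = 22.
Iteration 5: 22 < 29 holds -> v = 22 + 4 = 26.
Iteration 6: 26 < 29 holds -> v = 26 + 4 = 30.
Iteration 7: 30 < 29 fails; recursion stops.
SUM(v) = 6 + 10 + 14 + 18 + 22 + 26 + 30 = 126.

126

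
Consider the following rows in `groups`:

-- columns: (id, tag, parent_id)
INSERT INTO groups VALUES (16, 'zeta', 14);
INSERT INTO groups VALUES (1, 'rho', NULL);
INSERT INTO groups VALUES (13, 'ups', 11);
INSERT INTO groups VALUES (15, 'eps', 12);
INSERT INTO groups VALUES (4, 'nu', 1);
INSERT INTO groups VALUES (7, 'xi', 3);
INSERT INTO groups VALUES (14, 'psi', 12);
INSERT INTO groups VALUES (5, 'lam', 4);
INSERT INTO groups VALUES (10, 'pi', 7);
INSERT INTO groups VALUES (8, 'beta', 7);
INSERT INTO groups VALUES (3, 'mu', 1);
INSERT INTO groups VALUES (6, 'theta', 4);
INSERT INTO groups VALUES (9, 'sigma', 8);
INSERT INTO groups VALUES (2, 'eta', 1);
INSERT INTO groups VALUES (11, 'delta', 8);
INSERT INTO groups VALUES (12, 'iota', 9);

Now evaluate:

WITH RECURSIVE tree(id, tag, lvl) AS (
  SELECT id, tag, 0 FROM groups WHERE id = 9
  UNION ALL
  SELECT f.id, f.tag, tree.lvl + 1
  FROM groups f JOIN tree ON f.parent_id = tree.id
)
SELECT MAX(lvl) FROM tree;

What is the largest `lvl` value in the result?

3

Base: id=9 (sigma) at lvl 0.
Iteration 1: rows with parent_id in {9} -> iota (id 12, lvl 1).
Iteration 2: rows with parent_id in {12} -> psi (id 14, lvl 2), eps (id 15, lvl 2).
Iteration 3: rows with parent_id in {14,15} -> zeta (id 16, lvl 3).
Iteration 4: no rows with parent_id in {16}; recursion stops.
lvl values: 0, 1, 2, 2, 3; the maximum is 3.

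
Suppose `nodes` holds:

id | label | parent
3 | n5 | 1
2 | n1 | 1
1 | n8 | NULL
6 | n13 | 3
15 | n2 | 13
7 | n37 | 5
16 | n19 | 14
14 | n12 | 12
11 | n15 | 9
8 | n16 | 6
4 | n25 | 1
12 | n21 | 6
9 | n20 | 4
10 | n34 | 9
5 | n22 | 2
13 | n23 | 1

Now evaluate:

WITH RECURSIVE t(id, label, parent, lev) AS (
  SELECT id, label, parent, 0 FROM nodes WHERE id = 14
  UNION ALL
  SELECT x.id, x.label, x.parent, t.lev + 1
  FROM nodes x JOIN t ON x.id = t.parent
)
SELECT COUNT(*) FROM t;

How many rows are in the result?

Base: id=14 (n12), parent=12, lev 0.
Iteration 1: join on id=12 -> n21 (id 12, parent=6, lev 1).
Iteration 2: join on id=6 -> n13 (id 6, parent=3, lev 2).
Iteration 3: join on id=3 -> n5 (id 3, parent=1, lev 3).
Iteration 4: join on id=1 -> n8 (id 1, parent=NULL, lev 4).
Iteration 5: parent is NULL; no match; recursion stops.
Total rows emitted: 5.

5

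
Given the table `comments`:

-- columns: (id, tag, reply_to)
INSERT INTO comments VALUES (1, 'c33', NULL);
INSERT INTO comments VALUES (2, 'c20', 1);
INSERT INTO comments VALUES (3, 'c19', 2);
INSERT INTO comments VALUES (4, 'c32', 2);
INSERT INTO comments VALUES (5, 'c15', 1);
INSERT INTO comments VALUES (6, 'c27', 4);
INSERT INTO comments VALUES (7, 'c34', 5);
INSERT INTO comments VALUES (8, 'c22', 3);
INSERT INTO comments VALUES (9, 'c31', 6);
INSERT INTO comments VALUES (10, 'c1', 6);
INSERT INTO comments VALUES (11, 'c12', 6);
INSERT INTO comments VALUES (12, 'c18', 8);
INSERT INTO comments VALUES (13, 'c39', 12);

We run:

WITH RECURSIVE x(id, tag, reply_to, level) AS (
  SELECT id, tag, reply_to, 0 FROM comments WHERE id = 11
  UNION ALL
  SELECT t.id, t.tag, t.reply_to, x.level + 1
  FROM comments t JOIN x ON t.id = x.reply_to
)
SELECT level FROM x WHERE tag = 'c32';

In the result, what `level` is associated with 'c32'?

2

Base: id=11 (c12), reply_to=6, level 0.
Iteration 1: join on id=6 -> c27 (id 6, reply_to=4, level 1).
Iteration 2: join on id=4 -> c32 (id 4, reply_to=2, level 2).
Iteration 3: join on id=2 -> c20 (id 2, reply_to=1, level 3).
Iteration 4: join on id=1 -> c33 (id 1, reply_to=NULL, level 4).
Iteration 5: reply_to is NULL; no match; recursion stops.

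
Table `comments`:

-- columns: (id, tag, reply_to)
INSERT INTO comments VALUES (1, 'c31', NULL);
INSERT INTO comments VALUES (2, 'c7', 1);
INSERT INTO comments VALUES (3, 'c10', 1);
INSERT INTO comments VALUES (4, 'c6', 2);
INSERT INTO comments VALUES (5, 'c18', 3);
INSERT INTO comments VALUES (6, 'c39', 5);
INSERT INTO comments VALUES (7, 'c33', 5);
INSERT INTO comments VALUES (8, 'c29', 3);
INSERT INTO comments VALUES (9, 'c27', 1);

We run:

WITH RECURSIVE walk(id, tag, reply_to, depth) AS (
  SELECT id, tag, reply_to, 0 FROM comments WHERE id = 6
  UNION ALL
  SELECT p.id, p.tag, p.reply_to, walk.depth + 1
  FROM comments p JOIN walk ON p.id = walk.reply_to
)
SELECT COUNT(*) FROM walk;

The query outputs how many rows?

Base: id=6 (c39), reply_to=5, depth 0.
Iteration 1: join on id=5 -> c18 (id 5, reply_to=3, depth 1).
Iteration 2: join on id=3 -> c10 (id 3, reply_to=1, depth 2).
Iteration 3: join on id=1 -> c31 (id 1, reply_to=NULL, depth 3).
Iteration 4: reply_to is NULL; no match; recursion stops.
Total rows emitted: 4.

4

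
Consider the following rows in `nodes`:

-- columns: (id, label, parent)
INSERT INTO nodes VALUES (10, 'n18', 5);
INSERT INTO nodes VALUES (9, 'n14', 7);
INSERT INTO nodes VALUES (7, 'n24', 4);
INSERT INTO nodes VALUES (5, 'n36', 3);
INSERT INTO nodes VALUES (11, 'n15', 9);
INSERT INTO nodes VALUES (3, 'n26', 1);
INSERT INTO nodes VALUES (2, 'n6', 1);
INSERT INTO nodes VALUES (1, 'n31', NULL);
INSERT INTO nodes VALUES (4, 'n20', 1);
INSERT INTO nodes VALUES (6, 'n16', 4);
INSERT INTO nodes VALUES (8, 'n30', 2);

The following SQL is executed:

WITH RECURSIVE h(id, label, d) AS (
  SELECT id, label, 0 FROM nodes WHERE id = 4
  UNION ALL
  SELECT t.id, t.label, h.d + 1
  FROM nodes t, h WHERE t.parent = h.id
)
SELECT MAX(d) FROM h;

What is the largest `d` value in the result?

Base: id=4 (n20) at d 0.
Iteration 1: rows with parent in {4} -> n16 (id 6, d 1), n24 (id 7, d 1).
Iteration 2: rows with parent in {6,7} -> n14 (id 9, d 2).
Iteration 3: rows with parent in {9} -> n15 (id 11, d 3).
Iteration 4: no rows with parent in {11}; recursion stops.
d values: 0, 1, 1, 2, 3; the maximum is 3.

3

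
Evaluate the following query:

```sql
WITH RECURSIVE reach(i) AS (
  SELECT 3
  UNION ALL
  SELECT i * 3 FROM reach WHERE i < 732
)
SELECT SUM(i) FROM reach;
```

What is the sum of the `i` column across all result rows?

3279

Base: i=3.
Iteration 1: 3 < 732 holds -> i = 3 * 3 = 9.
Iteration 2: 9 < 732 holds -> i = 9 * 3 = 27.
Iteration 3: 27 < 732 holds -> i = 27 * 3 = 81.
Iteration 4: 81 < 732 holds -> i = 81 * 3 = 243.
Iteration 5: 243 < 732 holds -> i = 243 * 3 = 729.
Iteration 6: 729 < 732 holds -> i = 729 * 3 = 2187.
Iteration 7: 2187 < 732 fails; recursion stops.
SUM(i) = 3 + 9 + 27 + 81 + 243 + 729 + 2187 = 3279.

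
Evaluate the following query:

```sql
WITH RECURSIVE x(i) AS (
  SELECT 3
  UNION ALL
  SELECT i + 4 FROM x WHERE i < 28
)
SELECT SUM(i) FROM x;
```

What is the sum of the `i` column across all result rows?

Base: i=3.
Iteration 1: 3 < 28 holds -> i = 3 + 4 = 7.
Iteration 2: 7 < 28 holds -> i = 7 + 4 = 11.
Iteration 3: 11 < 28 holds -> i = 11 + 4 = 15.
Iteration 4: 15 < 28 holds -> i = 15 + 4 = 19.
Iteration 5: 19 < 28 holds -> i = 19 + 4 = 23.
Iteration 6: 23 < 28 holds -> i = 23 + 4 = 27.
Iteration 7: 27 < 28 holds -> i = 27 + 4 = 31.
Iteration 8: 31 < 28 fails; recursion stops.
SUM(i) = 3 + 7 + 11 + 15 + 19 + 23 + 27 + 31 = 136.

136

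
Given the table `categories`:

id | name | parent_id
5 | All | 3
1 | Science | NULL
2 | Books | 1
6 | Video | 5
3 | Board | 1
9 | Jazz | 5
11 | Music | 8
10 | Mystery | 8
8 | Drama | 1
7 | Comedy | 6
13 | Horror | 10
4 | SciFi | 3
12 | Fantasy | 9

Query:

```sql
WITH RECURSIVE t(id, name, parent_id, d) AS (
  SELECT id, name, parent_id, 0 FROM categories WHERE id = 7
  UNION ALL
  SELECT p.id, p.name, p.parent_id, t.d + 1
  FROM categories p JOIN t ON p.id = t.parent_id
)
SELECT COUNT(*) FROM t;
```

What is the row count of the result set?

Base: id=7 (Comedy), parent_id=6, d 0.
Iteration 1: join on id=6 -> Video (id 6, parent_id=5, d 1).
Iteration 2: join on id=5 -> All (id 5, parent_id=3, d 2).
Iteration 3: join on id=3 -> Board (id 3, parent_id=1, d 3).
Iteration 4: join on id=1 -> Science (id 1, parent_id=NULL, d 4).
Iteration 5: parent_id is NULL; no match; recursion stops.
Total rows emitted: 5.

5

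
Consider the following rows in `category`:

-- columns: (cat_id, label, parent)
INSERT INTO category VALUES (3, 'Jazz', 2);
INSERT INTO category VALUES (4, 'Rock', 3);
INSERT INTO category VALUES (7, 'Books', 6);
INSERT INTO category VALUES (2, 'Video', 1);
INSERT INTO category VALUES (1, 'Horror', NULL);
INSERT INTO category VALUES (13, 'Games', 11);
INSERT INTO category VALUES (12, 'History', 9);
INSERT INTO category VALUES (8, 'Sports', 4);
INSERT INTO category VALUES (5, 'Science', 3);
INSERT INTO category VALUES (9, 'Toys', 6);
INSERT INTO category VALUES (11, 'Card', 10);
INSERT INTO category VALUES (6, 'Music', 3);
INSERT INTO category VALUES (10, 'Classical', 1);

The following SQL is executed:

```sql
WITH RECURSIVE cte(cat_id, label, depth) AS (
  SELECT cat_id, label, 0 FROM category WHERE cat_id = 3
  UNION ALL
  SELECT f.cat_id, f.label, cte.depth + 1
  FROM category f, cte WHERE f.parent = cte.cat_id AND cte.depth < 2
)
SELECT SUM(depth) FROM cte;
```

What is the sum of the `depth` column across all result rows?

9

Base: cat_id=3 (Jazz) at depth 0.
Iteration 1: rows with parent in {3} -> Rock (id 4, depth 1), Science (id 5, depth 1), Music (id 6, depth 1).
Iteration 2: rows with parent in {4,5,6} -> Books (id 7, depth 2), Sports (id 8, depth 2), Toys (id 9, depth 2).
Iteration 3: depth < 2 fails for all current rows; recursion stops.
SUM(depth) = 0 + 1 + 1 + 1 + 2 + 2 + 2 = 9.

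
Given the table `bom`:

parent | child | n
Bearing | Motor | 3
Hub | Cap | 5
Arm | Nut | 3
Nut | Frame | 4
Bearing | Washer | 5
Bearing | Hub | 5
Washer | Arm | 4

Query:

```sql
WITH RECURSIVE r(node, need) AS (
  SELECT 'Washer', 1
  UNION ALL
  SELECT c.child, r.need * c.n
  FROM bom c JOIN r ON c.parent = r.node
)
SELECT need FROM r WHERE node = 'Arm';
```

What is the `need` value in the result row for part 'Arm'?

4

Base: (Washer, need=1).
Iteration 1: components of {Washer} -> Arm = 1*4 = 4.
Iteration 2: components of {Arm} -> Nut = 4*3 = 12.
Iteration 3: components of {Nut} -> Frame = 12*4 = 48.
Iteration 4: no further components; recursion stops.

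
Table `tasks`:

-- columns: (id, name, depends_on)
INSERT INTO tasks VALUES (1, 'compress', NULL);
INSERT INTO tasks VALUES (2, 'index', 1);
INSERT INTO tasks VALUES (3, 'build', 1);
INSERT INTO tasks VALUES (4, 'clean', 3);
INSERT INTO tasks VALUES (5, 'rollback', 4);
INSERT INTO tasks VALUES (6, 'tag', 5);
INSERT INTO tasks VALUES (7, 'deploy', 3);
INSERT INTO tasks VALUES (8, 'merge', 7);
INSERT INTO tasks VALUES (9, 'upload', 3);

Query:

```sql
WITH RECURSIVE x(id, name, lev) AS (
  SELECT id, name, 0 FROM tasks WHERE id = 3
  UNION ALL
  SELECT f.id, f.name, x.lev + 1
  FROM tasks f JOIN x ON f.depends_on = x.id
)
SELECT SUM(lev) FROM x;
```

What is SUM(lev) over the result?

Base: id=3 (build) at lev 0.
Iteration 1: rows with depends_on in {3} -> clean (id 4, lev 1), deploy (id 7, lev 1), upload (id 9, lev 1).
Iteration 2: rows with depends_on in {4,7,9} -> rollback (id 5, lev 2), merge (id 8, lev 2).
Iteration 3: rows with depends_on in {5,8} -> tag (id 6, lev 3).
Iteration 4: no rows with depends_on in {6}; recursion stops.
SUM(lev) = 0 + 1 + 1 + 1 + 2 + 2 + 3 = 10.

10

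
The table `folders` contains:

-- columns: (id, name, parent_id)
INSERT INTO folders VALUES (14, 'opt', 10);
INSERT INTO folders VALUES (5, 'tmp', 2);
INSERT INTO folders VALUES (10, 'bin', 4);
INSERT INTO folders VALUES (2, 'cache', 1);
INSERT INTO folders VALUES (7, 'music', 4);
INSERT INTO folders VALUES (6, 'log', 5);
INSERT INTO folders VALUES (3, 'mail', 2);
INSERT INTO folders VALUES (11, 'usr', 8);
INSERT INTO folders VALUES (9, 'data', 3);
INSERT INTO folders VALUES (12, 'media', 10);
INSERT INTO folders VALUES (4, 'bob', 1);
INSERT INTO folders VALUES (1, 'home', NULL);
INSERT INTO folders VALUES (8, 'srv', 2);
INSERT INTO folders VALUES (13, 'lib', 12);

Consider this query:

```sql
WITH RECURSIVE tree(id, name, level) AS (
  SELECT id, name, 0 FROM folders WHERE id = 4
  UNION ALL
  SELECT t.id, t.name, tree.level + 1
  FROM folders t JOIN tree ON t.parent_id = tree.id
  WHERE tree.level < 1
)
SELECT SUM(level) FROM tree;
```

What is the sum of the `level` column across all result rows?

Base: id=4 (bob) at level 0.
Iteration 1: rows with parent_id in {4} -> music (id 7, level 1), bin (id 10, level 1).
Iteration 2: level < 1 fails for all current rows; recursion stops.
SUM(level) = 0 + 1 + 1 = 2.

2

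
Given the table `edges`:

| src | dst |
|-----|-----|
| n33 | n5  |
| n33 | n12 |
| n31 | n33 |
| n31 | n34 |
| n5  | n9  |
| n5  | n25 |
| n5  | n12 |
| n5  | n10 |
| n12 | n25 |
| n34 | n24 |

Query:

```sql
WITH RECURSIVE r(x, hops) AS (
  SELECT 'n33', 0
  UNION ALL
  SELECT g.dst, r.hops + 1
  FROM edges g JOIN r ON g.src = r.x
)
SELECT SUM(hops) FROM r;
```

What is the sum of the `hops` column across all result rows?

Base: (n33, hops=0).
Iteration 1: edges from {n33} -> (n12, hops=1), (n5, hops=1).
Iteration 2: edges from {n12,n5} -> (n10, hops=2), (n12, hops=2), (n25, hops=2) x2, (n9, hops=2). [UNION ALL keeps all 5 new rows, including repeats]
Iteration 3: edges from {n10,n12,n25,n9} -> (n25, hops=3).
Iteration 4: no outgoing edges from {n25}; recursion stops.
SUM(hops) = 0 + 1 + 1 + 2 + 2 + 2 + 2 + 2 + 3 = 15.

15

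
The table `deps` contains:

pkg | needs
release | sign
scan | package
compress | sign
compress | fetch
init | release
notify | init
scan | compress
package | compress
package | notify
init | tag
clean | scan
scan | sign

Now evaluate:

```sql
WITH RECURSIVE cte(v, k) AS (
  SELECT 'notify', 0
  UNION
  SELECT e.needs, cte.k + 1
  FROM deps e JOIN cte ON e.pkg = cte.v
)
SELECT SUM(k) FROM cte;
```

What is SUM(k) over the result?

8

Base: (notify, k=0).
Iteration 1: edges from {notify} -> (init, k=1).
Iteration 2: edges from {init} -> (release, k=2), (tag, k=2).
Iteration 3: edges from {release,tag} -> (sign, k=3).
Iteration 4: no outgoing edges from {sign}; recursion stops.
SUM(k) = 0 + 1 + 2 + 2 + 3 = 8.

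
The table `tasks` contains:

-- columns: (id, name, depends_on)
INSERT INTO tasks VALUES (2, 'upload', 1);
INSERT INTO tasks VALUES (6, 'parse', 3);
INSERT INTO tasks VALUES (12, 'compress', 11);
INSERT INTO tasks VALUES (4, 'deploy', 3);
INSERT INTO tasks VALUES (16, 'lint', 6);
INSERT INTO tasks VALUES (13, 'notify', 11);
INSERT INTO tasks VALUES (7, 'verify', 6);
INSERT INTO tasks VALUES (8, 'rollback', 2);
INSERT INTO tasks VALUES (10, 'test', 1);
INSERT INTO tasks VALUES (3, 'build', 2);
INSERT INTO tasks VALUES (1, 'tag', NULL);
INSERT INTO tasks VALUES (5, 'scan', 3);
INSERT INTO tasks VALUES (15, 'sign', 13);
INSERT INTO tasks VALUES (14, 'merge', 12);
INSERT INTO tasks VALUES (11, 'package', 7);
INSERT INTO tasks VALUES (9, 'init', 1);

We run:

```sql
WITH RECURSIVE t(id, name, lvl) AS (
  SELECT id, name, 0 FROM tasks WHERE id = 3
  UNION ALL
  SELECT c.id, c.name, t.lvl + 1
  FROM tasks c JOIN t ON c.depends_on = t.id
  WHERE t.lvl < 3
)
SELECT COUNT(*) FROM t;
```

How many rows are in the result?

7

Base: id=3 (build) at lvl 0.
Iteration 1: rows with depends_on in {3} -> deploy (id 4, lvl 1), scan (id 5, lvl 1), parse (id 6, lvl 1).
Iteration 2: rows with depends_on in {4,5,6} -> verify (id 7, lvl 2), lint (id 16, lvl 2).
Iteration 3: rows with depends_on in {7,16} -> package (id 11, lvl 3).
Iteration 4: lvl < 3 fails for all current rows; recursion stops.
Total rows emitted: 7.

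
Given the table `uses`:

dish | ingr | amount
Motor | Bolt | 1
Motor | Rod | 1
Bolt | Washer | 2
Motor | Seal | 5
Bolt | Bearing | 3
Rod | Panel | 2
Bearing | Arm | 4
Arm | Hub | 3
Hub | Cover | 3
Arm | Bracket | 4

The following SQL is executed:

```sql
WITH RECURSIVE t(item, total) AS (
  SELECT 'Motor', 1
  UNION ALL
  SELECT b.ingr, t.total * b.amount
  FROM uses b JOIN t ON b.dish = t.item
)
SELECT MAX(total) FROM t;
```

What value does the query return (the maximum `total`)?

108

Base: (Motor, total=1).
Iteration 1: components of {Motor} -> Bolt = 1*1 = 1, Rod = 1*1 = 1, Seal = 1*5 = 5.
Iteration 2: components of {Bolt,Rod,Seal} -> Bearing = 1*3 = 3, Panel = 1*2 = 2, Washer = 1*2 = 2.
Iteration 3: components of {Bearing,Panel,Washer} -> Arm = 3*4 = 12.
Iteration 4: components of {Arm} -> Bracket = 12*4 = 48, Hub = 12*3 = 36.
Iteration 5: components of {Bracket,Hub} -> Cover = 36*3 = 108.
Iteration 6: no further components; recursion stops.
total values: 1, 1, 1, 5, 2, 3, 2, 12, 36, 48, 108; the maximum is 108.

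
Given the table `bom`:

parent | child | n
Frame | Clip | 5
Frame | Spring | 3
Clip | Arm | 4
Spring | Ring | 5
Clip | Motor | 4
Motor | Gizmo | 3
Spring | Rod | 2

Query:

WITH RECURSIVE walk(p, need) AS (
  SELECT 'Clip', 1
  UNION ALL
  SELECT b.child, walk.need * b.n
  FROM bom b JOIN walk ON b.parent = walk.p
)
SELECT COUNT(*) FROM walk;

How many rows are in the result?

4

Base: (Clip, need=1).
Iteration 1: components of {Clip} -> Arm = 1*4 = 4, Motor = 1*4 = 4.
Iteration 2: components of {Arm,Motor} -> Gizmo = 4*3 = 12.
Iteration 3: no further components; recursion stops.
Total rows emitted: 4.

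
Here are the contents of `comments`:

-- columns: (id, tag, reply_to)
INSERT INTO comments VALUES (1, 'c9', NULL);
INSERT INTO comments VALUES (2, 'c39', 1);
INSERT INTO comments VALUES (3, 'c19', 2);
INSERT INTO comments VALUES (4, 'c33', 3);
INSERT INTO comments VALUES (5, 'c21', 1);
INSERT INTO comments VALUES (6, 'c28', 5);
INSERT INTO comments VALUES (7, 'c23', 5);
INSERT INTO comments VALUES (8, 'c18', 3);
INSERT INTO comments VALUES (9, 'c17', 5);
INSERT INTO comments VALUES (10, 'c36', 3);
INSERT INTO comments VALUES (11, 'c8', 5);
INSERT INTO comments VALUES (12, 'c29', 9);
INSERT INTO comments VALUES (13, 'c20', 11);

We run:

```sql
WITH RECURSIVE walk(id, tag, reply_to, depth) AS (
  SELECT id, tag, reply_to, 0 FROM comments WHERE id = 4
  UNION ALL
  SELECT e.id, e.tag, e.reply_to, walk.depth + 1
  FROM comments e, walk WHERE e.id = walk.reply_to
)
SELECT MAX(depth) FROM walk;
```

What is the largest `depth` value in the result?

3

Base: id=4 (c33), reply_to=3, depth 0.
Iteration 1: join on id=3 -> c19 (id 3, reply_to=2, depth 1).
Iteration 2: join on id=2 -> c39 (id 2, reply_to=1, depth 2).
Iteration 3: join on id=1 -> c9 (id 1, reply_to=NULL, depth 3).
Iteration 4: reply_to is NULL; no match; recursion stops.
depth values: 0, 1, 2, 3; the maximum is 3.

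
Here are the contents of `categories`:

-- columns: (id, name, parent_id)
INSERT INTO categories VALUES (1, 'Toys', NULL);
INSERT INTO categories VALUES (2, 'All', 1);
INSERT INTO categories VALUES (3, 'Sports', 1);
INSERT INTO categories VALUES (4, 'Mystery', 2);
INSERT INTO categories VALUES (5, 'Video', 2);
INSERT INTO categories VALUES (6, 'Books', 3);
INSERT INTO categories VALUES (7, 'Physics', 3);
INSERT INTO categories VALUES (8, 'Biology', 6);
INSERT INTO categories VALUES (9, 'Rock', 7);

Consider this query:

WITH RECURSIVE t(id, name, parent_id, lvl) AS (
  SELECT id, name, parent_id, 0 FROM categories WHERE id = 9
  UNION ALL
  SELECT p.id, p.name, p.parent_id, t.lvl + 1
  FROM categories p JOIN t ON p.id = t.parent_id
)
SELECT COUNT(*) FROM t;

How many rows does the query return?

Base: id=9 (Rock), parent_id=7, lvl 0.
Iteration 1: join on id=7 -> Physics (id 7, parent_id=3, lvl 1).
Iteration 2: join on id=3 -> Sports (id 3, parent_id=1, lvl 2).
Iteration 3: join on id=1 -> Toys (id 1, parent_id=NULL, lvl 3).
Iteration 4: parent_id is NULL; no match; recursion stops.
Total rows emitted: 4.

4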